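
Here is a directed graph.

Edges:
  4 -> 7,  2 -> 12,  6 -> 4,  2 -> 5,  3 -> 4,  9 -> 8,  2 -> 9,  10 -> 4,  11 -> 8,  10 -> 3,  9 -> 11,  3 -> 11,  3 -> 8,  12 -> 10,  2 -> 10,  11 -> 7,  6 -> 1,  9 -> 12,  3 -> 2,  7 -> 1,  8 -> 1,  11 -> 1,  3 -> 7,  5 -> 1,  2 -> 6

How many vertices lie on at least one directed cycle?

A vertex is on a directed cycle iff it belongs to a strongly connected component of size ≥ 2 (or has a self-loop).
The vertices on cycles are {2, 3, 9, 10, 12} — 5 in total.

5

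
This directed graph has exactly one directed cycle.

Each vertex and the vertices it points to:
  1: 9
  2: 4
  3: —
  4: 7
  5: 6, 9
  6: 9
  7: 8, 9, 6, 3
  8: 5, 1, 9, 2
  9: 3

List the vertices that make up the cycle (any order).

DFS with gray/black marking from 8:
8 gray
  5 gray
    6 gray
      9 gray
        3 gray
        3 black
      9 black
    6 black
    5→9: 9 black — skip
  5 black
  1 gray
    1→9: 9 black — skip
  1 black
  8→9: 9 black — skip
  2 gray
    4 gray
      7 gray
        7→8: 8 is gray → back edge
Back edge closes the cycle 8 → 2 → 4 → 7 → 8; its vertices are {2, 4, 7, 8}.

2, 4, 7, 8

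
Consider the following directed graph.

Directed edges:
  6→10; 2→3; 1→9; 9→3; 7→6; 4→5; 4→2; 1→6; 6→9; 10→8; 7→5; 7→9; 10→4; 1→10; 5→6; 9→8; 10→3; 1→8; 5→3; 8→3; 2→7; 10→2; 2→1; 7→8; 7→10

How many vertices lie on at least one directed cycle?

A vertex is on a directed cycle iff it belongs to a strongly connected component of size ≥ 2 (or has a self-loop).
The vertices on cycles are {1, 2, 4, 5, 6, 7, 10} — 7 in total.

7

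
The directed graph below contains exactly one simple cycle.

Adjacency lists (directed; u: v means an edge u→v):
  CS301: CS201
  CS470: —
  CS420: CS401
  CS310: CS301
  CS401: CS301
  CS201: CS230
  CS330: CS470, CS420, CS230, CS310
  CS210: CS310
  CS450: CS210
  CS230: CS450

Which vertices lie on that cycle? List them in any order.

CS201, CS210, CS230, CS301, CS310, CS450

DFS with gray/black marking from CS230:
CS230 gray
  CS450 gray
    CS210 gray
      CS310 gray
        CS301 gray
          CS201 gray
            CS201→CS230: CS230 is gray → back edge
Back edge closes the cycle CS230 → CS450 → CS210 → CS310 → CS301 → CS201 → CS230; its vertices are {CS201, CS210, CS230, CS301, CS310, CS450}.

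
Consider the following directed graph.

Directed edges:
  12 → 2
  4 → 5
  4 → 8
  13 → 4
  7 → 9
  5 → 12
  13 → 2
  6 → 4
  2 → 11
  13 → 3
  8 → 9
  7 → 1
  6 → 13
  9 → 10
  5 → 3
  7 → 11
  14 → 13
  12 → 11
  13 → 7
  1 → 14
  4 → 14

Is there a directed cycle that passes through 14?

14 is on a cycle iff 14 can reach itself via ≥1 edge.
14 → 13 → 4 → 14 — yes.

Yes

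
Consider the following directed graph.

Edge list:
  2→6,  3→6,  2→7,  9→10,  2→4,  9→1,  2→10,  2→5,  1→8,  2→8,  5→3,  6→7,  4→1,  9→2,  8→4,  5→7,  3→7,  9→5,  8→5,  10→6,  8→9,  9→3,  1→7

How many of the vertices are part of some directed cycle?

A vertex is on a directed cycle iff it belongs to a strongly connected component of size ≥ 2 (or has a self-loop).
The vertices on cycles are {1, 2, 4, 8, 9} — 5 in total.

5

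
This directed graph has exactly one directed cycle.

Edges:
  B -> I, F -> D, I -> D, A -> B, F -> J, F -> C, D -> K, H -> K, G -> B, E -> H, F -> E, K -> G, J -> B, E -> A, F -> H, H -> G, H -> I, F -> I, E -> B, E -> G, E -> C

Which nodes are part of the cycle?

B, D, G, I, K

DFS with gray/black marking from D:
D gray
  K gray
    G gray
      B gray
        I gray
          I→D: D is gray → back edge
Back edge closes the cycle D → K → G → B → I → D; its vertices are {B, D, G, I, K}.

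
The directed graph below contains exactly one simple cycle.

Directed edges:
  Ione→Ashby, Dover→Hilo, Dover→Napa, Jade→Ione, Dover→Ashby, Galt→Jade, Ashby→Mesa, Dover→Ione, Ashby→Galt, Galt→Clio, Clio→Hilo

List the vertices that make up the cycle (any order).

DFS with gray/black marking from Ashby:
Ashby gray
  Galt gray
    Clio gray
      Hilo gray
      Hilo black
    Clio black
    Jade gray
      Ione gray
        Ione→Ashby: Ashby is gray → back edge
Back edge closes the cycle Ashby → Galt → Jade → Ione → Ashby; its vertices are {Galt, Ione, Jade, Ashby}.

Galt, Ione, Jade, Ashby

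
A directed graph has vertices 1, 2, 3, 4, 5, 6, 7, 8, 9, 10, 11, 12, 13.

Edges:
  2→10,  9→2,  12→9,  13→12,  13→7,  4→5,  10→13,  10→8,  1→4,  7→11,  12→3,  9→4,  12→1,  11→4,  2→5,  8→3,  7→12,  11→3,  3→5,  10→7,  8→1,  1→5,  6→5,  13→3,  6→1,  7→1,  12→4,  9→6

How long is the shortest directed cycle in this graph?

5

For each vertex v, BFS finds the shortest path from v back to v.
The shortest such closed walk is 2 → 10 → 7 → 12 → 9 → 2, length 5.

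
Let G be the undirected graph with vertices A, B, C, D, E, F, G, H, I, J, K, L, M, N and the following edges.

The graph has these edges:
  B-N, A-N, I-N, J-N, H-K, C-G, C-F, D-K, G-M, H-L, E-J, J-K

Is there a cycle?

No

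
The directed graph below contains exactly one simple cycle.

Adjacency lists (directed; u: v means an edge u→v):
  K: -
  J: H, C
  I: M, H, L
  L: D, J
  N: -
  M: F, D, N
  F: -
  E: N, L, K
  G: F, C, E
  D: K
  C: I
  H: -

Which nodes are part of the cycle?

DFS with gray/black marking from C:
C gray
  I gray
    M gray
      F gray
      F black
      D gray
        K gray
        K black
      D black
      N gray
      N black
    M black
    H gray
    H black
    L gray
      L→D: D black — skip
      J gray
        J→H: H black — skip
        J→C: C is gray → back edge
Back edge closes the cycle C → I → L → J → C; its vertices are {C, I, J, L}.

C, I, J, L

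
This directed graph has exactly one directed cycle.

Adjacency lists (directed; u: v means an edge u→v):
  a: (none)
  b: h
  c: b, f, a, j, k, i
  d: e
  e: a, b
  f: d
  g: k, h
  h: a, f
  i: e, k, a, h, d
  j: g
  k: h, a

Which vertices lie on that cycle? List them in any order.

DFS with gray/black marking from f:
f gray
  d gray
    e gray
      a gray
      a black
      b gray
        h gray
          h→a: a black — skip
          h→f: f is gray → back edge
Back edge closes the cycle f → d → e → b → h → f; its vertices are {b, d, e, f, h}.

b, d, e, f, h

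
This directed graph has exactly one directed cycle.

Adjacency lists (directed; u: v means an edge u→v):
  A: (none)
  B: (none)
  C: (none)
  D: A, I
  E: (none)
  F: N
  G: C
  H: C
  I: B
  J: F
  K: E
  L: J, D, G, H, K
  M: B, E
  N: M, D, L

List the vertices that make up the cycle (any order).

DFS with gray/black marking from N:
N gray
  M gray
    B gray
    B black
    E gray
    E black
  M black
  D gray
    A gray
    A black
    I gray
      I→B: B black — skip
    I black
  D black
  L gray
    J gray
      F gray
        F→N: N is gray → back edge
Back edge closes the cycle N → L → J → F → N; its vertices are {F, J, L, N}.

F, J, L, N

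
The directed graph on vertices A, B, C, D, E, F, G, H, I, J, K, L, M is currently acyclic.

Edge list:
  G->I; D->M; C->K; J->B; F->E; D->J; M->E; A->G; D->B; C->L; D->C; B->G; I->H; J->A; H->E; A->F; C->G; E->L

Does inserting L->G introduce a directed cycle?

Adding L→G creates a cycle iff G can already reach L.
Path from G: G → I → H → E → L.
So G → … → L → G is a cycle.

Yes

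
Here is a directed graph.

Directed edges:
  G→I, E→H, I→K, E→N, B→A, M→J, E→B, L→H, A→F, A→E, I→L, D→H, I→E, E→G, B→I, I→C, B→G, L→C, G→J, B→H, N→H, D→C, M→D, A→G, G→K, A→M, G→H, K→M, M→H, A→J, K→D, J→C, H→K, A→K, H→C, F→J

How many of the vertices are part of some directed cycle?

9

A vertex is on a directed cycle iff it belongs to a strongly connected component of size ≥ 2 (or has a self-loop).
The vertices on cycles are {A, B, D, E, G, H, I, K, M} — 9 in total.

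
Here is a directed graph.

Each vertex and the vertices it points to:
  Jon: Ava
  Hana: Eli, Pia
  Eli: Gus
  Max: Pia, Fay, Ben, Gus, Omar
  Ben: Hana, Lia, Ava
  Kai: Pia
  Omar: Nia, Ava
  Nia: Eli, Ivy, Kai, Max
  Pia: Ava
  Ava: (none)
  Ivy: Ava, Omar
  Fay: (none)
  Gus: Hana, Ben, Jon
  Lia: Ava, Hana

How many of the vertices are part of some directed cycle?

9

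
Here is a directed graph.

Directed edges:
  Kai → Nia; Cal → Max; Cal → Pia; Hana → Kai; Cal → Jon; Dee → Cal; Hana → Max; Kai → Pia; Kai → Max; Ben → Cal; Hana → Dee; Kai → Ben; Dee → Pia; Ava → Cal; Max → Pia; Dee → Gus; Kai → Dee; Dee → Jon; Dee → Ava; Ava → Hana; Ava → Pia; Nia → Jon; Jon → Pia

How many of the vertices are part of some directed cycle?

A vertex is on a directed cycle iff it belongs to a strongly connected component of size ≥ 2 (or has a self-loop).
The vertices on cycles are {Ava, Dee, Kai, Hana} — 4 in total.

4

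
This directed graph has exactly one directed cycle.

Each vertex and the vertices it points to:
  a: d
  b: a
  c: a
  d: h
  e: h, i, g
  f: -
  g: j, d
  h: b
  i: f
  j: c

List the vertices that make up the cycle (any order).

DFS with gray/black marking from h:
h gray
  b gray
    a gray
      d gray
        d→h: h is gray → back edge
Back edge closes the cycle h → b → a → d → h; its vertices are {a, b, d, h}.

a, b, d, h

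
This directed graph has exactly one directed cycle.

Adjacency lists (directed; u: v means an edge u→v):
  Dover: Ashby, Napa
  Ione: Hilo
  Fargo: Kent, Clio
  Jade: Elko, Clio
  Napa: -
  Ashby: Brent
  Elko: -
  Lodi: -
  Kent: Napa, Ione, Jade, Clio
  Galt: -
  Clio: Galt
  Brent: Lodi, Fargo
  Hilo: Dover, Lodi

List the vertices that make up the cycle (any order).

Hilo, Ione, Kent, Ashby, Brent, Dover, Fargo

DFS with gray/black marking from Fargo:
Fargo gray
  Kent gray
    Napa gray
    Napa black
    Ione gray
      Hilo gray
        Dover gray
          Ashby gray
            Brent gray
              Lodi gray
              Lodi black
              Brent→Fargo: Fargo is gray → back edge
Back edge closes the cycle Fargo → Kent → Ione → Hilo → Dover → Ashby → Brent → Fargo; its vertices are {Hilo, Ione, Kent, Ashby, Brent, Dover, Fargo}.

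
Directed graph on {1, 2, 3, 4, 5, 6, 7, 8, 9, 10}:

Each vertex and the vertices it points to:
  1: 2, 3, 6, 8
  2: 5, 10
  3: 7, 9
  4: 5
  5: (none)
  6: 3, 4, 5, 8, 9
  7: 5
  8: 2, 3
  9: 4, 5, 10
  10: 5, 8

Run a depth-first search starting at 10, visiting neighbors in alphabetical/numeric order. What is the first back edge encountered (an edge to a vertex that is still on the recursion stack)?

2→10

DFS from 10 (visiting neighbors in alphabetical/numeric order); mark gray on enter, black on exit:
10 gray
  5 gray
  5 black
  8 gray
    2 gray
      2→5: 5 black — skip
      2→10: 10 is gray → back edge
First back edge: 2 → 10.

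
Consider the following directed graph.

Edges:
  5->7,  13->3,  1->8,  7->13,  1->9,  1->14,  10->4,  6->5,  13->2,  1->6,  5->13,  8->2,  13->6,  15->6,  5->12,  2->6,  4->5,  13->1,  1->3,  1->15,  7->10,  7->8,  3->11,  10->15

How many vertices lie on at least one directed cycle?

A vertex is on a directed cycle iff it belongs to a strongly connected component of size ≥ 2 (or has a self-loop).
The vertices on cycles are {1, 2, 4, 5, 6, 7, 8, 10, 13, 15} — 10 in total.

10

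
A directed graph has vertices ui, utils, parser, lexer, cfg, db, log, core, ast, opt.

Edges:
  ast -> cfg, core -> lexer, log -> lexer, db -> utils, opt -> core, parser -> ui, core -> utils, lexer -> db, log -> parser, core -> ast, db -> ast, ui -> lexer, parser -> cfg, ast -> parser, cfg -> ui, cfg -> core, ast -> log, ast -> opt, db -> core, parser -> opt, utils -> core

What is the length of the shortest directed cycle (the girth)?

2

For each vertex v, BFS finds the shortest path from v back to v.
The shortest such closed walk is core → utils → core, length 2.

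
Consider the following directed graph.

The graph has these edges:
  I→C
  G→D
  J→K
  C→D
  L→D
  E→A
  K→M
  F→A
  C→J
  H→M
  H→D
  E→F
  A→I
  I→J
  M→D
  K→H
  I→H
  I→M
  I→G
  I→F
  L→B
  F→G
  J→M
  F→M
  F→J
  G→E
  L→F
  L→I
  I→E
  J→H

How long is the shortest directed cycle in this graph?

For each vertex v, BFS finds the shortest path from v back to v.
The shortest such closed walk is F → G → E → F, length 3.

3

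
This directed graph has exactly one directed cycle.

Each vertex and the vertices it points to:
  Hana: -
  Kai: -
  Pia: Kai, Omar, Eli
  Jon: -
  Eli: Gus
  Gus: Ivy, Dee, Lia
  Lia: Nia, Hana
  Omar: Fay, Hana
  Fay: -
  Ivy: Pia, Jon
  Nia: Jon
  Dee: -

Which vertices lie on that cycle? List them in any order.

DFS with gray/black marking from Gus:
Gus gray
  Ivy gray
    Pia gray
      Kai gray
      Kai black
      Omar gray
        Fay gray
        Fay black
        Hana gray
        Hana black
      Omar black
      Eli gray
        Eli→Gus: Gus is gray → back edge
Back edge closes the cycle Gus → Ivy → Pia → Eli → Gus; its vertices are {Eli, Gus, Ivy, Pia}.

Eli, Gus, Ivy, Pia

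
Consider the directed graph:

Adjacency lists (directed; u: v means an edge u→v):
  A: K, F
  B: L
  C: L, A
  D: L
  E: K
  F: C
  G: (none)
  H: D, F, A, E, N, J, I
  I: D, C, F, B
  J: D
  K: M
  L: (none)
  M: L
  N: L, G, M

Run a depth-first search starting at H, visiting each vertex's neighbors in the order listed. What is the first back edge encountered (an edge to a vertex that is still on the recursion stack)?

A→F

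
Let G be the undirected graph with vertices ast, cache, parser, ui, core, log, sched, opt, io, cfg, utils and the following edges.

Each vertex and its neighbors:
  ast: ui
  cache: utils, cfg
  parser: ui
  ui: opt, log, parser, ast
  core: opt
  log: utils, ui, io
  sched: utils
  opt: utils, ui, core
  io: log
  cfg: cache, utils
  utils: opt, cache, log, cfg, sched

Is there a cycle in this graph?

Yes

DFS, tracking each vertex's parent; an edge to a visited non-parent vertex closes a cycle.
Start from ui:
visit ui (parent –)
  visit opt (parent ui)
    visit utils (parent opt)
      utils–opt: parent, skip
      visit cache (parent utils)
        cache–utils: parent, skip
        visit cfg (parent cache)
          cfg–cache: parent, skip
          cfg–utils: utils visited and ≠ parent → cycle
Cycle: utils – cache – cfg – utils.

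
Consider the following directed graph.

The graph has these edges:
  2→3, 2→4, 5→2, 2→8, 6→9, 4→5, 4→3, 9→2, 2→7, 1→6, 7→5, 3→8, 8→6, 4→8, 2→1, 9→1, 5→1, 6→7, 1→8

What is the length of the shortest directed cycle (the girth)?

For each vertex v, BFS finds the shortest path from v back to v.
The shortest such closed walk is 2 → 4 → 5 → 2, length 3.

3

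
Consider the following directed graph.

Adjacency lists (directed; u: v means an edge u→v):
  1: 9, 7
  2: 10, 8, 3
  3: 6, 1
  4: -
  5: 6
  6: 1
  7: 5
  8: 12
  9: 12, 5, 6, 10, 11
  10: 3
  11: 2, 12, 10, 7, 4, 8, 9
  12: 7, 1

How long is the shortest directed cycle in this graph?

For each vertex v, BFS finds the shortest path from v back to v.
The shortest such closed walk is 9 → 11 → 9, length 2.

2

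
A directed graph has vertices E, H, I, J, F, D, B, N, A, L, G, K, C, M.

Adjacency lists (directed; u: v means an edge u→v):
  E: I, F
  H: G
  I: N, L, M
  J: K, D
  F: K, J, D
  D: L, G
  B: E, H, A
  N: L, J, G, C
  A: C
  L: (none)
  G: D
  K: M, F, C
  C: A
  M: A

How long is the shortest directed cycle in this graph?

2

For each vertex v, BFS finds the shortest path from v back to v.
The shortest such closed walk is F → K → F, length 2.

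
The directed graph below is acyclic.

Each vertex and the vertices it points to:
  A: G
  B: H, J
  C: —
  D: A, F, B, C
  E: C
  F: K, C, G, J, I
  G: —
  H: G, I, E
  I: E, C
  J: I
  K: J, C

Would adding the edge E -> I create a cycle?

Yes

Adding E→I creates a cycle iff I can already reach E.
Path from I: I → E.
So I → … → E → I is a cycle.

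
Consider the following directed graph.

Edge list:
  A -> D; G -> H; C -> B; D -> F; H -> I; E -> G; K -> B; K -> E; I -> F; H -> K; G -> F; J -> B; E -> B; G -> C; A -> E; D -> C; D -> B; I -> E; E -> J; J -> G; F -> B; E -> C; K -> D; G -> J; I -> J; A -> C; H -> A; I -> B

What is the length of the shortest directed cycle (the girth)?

2

For each vertex v, BFS finds the shortest path from v back to v.
The shortest such closed walk is J → G → J, length 2.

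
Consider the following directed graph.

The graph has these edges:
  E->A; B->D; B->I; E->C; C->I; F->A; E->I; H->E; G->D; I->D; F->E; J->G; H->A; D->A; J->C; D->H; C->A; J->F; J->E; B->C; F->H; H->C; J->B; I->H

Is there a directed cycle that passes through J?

J lies on a cycle iff there is a path from J back to itself.
Exploring from J, it never reaches itself; equivalently, its strongly connected component is a singleton.

No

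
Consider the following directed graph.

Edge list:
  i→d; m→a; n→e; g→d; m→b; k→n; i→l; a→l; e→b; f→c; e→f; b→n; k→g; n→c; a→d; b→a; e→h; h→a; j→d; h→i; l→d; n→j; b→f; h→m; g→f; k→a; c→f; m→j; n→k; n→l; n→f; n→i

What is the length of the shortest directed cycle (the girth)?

For each vertex v, BFS finds the shortest path from v back to v.
The shortest such closed walk is k → n → k, length 2.

2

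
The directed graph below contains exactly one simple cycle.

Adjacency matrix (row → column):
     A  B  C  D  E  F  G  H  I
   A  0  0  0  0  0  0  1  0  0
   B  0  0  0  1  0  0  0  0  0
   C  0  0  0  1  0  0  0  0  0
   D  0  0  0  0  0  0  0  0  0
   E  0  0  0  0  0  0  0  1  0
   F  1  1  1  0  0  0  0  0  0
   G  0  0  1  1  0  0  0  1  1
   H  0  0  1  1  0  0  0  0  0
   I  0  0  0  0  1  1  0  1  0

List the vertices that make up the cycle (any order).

A, F, G, I

DFS with gray/black marking from I:
I gray
  F gray
    A gray
      G gray
        G→I: I is gray → back edge
Back edge closes the cycle I → F → A → G → I; its vertices are {A, F, G, I}.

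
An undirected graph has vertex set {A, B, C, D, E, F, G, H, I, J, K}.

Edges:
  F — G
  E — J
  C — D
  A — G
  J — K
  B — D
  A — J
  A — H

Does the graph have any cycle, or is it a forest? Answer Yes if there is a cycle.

No

DFS, tracking each vertex's parent; an edge to a visited non-parent vertex closes a cycle.
Start from I:
visit I (parent –)
visit A (parent –)
  visit G (parent A)
    G–A: parent, skip
    visit F (parent G)
      F–G: parent, skip
  visit J (parent A)
    visit K (parent J)
      K–J: parent, skip
    visit E (parent J)
      E–J: parent, skip
    J–A: parent, skip
  visit H (parent A)
    H–A: parent, skip
visit B (parent –)
  visit D (parent B)
    visit C (parent D)
      C–D: parent, skip
    D–B: parent, skip
No non-parent visited neighbor found — the graph is a forest.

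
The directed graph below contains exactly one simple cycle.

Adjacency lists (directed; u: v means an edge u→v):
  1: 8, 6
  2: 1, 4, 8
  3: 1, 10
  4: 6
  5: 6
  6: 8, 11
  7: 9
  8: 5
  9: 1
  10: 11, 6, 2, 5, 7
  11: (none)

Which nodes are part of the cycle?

5, 6, 8

DFS with gray/black marking from 5:
5 gray
  6 gray
    8 gray
      8→5: 5 is gray → back edge
Back edge closes the cycle 5 → 6 → 8 → 5; its vertices are {5, 6, 8}.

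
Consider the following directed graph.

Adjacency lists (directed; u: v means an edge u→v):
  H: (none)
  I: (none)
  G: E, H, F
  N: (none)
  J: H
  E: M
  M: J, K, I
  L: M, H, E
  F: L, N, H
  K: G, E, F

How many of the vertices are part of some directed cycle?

6

A vertex is on a directed cycle iff it belongs to a strongly connected component of size ≥ 2 (or has a self-loop).
The vertices on cycles are {E, F, G, K, L, M} — 6 in total.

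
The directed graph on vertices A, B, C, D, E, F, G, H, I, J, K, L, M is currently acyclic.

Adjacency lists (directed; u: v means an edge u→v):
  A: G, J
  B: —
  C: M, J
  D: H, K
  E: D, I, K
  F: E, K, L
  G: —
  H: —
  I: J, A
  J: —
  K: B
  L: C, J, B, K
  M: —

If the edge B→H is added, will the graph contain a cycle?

No

Adding B→H creates a cycle iff H can already reach B.
Explore from H: no path reaches B. The graph stays acyclic.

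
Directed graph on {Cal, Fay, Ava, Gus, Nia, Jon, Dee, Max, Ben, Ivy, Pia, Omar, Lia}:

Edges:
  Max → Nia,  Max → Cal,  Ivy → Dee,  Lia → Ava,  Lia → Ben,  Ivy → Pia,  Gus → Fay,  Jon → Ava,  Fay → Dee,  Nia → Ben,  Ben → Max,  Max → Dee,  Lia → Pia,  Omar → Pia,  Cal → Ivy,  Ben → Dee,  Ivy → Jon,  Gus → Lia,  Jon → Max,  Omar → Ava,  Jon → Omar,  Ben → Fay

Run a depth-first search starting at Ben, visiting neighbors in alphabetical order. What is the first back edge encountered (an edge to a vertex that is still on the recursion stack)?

DFS from Ben (visiting neighbors in alphabetical order); mark gray on enter, black on exit:
Ben gray
  Dee gray
  Dee black
  Fay gray
    Fay→Dee: Dee black — skip
  Fay black
  Max gray
    Cal gray
      Ivy gray
        Ivy→Dee: Dee black — skip
        Jon gray
          Ava gray
          Ava black
          Jon→Max: Max is gray → back edge
First back edge: Jon → Max.

Jon→Max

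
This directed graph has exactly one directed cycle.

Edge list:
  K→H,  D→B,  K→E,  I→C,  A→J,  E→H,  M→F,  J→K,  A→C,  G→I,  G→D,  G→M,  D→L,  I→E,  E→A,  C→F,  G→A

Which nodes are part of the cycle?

DFS with gray/black marking from A:
A gray
  J gray
    K gray
      H gray
      H black
      E gray
        E→H: H black — skip
        E→A: A is gray → back edge
Back edge closes the cycle A → J → K → E → A; its vertices are {A, E, J, K}.

A, E, J, K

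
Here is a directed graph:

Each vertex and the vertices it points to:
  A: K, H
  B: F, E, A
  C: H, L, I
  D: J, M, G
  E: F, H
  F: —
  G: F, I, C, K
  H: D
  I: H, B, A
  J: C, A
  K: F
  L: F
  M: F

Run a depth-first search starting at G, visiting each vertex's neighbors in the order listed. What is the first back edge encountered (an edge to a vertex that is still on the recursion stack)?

C->H

DFS from G (visiting each vertex's neighbors in the order listed); mark gray on enter, black on exit:
G gray
  F gray
  F black
  I gray
    H gray
      D gray
        J gray
          C gray
            C→H: H is gray → back edge
First back edge: C → H.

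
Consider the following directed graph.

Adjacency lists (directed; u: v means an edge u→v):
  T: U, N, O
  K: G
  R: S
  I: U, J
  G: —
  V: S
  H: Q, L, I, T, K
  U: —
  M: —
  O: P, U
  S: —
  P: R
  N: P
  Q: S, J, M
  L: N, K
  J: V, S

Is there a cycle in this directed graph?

No

DFS with white/gray/black marking, starting from Q:
Q gray
  S gray
  S black
  J gray
    V gray
      V→S: S black — skip
    V black
    J→S: S black — skip
  J black
  M gray
  M black
Q black
T gray
  U gray
  U black
  N gray
    P gray
      R gray
        R→S: S black — skip
      R black
    P black
  N black
  O gray
    O→P: P black — skip
    O→U: U black — skip
  O black
T black
K gray
  G gray
  G black
K black
I gray
  I→U: U black — skip
  I→J: J black — skip
I black
H gray
  H→Q: Q black — skip
  L gray
    L→N: N black — skip
    L→K: K black — skip
  L black
  H→I: I black — skip
  H→T: T black — skip
  H→K: K black — skip
H black
Every edge goes to a white or black vertex — no back edge, so the graph is acyclic.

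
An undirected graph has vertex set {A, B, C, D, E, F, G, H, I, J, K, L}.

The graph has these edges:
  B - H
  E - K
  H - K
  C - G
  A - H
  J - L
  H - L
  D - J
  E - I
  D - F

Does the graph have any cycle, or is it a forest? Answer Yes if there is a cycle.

DFS, tracking each vertex's parent; an edge to a visited non-parent vertex closes a cycle.
Start from J:
visit J (parent –)
  visit L (parent J)
    L–J: parent, skip
    visit H (parent L)
      visit K (parent H)
        visit E (parent K)
          visit I (parent E)
            I–E: parent, skip
          E–K: parent, skip
        K–H: parent, skip
      visit B (parent H)
        B–H: parent, skip
      H–L: parent, skip
      visit A (parent H)
        A–H: parent, skip
  visit D (parent J)
    visit F (parent D)
      F–D: parent, skip
    D–J: parent, skip
visit C (parent –)
  visit G (parent C)
    G–C: parent, skip
No non-parent visited neighbor found — the graph is a forest.

No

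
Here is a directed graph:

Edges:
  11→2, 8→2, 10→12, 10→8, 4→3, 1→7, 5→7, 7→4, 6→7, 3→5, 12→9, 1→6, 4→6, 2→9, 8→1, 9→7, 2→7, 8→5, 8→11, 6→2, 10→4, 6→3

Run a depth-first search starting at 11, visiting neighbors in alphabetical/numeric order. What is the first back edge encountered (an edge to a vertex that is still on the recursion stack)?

5->7

DFS from 11 (visiting neighbors in alphabetical/numeric order); mark gray on enter, black on exit:
11 gray
  2 gray
    7 gray
      4 gray
        3 gray
          5 gray
            5→7: 7 is gray → back edge
First back edge: 5 → 7.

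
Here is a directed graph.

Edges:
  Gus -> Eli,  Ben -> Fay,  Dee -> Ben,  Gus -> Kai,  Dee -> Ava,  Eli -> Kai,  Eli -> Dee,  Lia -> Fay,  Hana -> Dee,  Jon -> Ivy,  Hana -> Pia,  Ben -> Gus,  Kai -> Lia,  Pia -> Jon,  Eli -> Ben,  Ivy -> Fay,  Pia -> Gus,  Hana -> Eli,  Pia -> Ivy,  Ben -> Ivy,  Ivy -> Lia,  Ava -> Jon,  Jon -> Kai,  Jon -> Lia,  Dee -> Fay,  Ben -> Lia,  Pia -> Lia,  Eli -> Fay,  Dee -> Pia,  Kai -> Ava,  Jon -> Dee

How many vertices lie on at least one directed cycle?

8

A vertex is on a directed cycle iff it belongs to a strongly connected component of size ≥ 2 (or has a self-loop).
The vertices on cycles are {Ava, Ben, Dee, Eli, Gus, Jon, Kai, Pia} — 8 in total.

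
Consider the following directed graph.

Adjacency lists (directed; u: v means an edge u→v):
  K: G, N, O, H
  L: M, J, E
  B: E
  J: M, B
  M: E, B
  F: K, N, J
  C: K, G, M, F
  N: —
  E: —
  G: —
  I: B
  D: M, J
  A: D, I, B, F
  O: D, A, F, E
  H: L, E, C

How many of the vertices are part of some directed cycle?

6

A vertex is on a directed cycle iff it belongs to a strongly connected component of size ≥ 2 (or has a self-loop).
The vertices on cycles are {A, C, F, H, K, O} — 6 in total.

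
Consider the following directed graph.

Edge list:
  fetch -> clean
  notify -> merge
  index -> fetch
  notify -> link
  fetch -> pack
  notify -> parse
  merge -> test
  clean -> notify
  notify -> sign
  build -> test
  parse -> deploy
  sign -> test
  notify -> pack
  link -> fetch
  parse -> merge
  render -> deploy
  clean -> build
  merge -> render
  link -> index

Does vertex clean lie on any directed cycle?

Yes

clean is on a cycle iff clean can reach itself via ≥1 edge.
clean → notify → link → fetch → clean — yes.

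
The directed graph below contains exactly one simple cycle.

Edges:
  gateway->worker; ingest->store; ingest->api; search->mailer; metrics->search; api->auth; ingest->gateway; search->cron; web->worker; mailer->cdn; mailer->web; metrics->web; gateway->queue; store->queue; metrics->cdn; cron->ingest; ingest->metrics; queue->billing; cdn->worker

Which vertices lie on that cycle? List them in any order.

DFS with gray/black marking from cron:
cron gray
  ingest gray
    api gray
      auth gray
      auth black
    api black
    store gray
      queue gray
        billing gray
        billing black
      queue black
    store black
    metrics gray
      cdn gray
        worker gray
        worker black
      cdn black
      web gray
        web→worker: worker black — skip
      web black
      search gray
        mailer gray
          mailer→cdn: cdn black — skip
          mailer→web: web black — skip
        mailer black
        search→cron: cron is gray → back edge
Back edge closes the cycle cron → ingest → metrics → search → cron; its vertices are {cron, ingest, search, metrics}.

cron, ingest, search, metrics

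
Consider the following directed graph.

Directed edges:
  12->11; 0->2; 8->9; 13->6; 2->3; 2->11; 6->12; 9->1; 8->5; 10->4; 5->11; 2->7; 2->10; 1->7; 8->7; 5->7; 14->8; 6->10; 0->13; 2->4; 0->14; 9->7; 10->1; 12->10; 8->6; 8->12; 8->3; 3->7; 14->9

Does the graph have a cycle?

No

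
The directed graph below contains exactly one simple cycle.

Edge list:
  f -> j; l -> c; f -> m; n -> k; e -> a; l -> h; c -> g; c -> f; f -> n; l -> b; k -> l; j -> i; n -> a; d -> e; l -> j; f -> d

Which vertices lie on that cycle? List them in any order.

c, f, k, l, n

DFS with gray/black marking from l:
l gray
  c gray
    g gray
    g black
    f gray
      j gray
        i gray
        i black
      j black
      d gray
        e gray
          a gray
          a black
        e black
      d black
      m gray
      m black
      n gray
        k gray
          k→l: l is gray → back edge
Back edge closes the cycle l → c → f → n → k → l; its vertices are {c, f, k, l, n}.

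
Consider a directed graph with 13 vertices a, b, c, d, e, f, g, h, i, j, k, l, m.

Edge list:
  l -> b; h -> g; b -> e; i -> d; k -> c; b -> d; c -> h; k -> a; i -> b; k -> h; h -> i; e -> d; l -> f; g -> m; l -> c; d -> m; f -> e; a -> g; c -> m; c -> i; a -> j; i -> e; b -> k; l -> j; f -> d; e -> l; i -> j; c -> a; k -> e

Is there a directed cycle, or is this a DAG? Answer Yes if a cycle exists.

DFS with white/gray/black marking, starting from b:
b gray
  d gray
    m gray
    m black
  d black
  k gray
    a gray
      j gray
      j black
      g gray
        g→m: m black — skip
      g black
    a black
    c gray
      c→m: m black — skip
      h gray
        i gray
          i→b: b is gray → back edge
Back edge found, so a cycle exists: b → k → c → h → i → b.

Yes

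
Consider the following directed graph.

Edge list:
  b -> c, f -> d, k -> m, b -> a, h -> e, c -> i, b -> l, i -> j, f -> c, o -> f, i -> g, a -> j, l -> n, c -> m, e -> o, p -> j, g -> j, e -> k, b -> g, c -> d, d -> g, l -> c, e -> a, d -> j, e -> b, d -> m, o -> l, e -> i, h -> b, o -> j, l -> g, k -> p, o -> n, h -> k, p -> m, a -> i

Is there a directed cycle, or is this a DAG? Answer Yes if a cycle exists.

DFS with white/gray/black marking, starting from i:
i gray
  g gray
    j gray
    j black
  g black
  i→j: j black — skip
i black
o gray
  n gray
  n black
  o→j: j black — skip
  f gray
    d gray
      d→j: j black — skip
      m gray
      m black
      d→g: g black — skip
    d black
    c gray
      c→m: m black — skip
      c→d: d black — skip
      c→i: i black — skip
    c black
  f black
  l gray
    l→g: g black — skip
    l→n: n black — skip
    l→c: c black — skip
  l black
o black
e gray
  b gray
    b→g: g black — skip
    a gray
      a→j: j black — skip
      a→i: i black — skip
    a black
    b→l: l black — skip
    b→c: c black — skip
  b black
  e→o: o black — skip
  e→a: a black — skip
  e→i: i black — skip
  k gray
    k→m: m black — skip
    p gray
      p→m: m black — skip
      p→j: j black — skip
    p black
  k black
e black
h gray
  h→e: e black — skip
  h→b: b black — skip
  h→k: k black — skip
h black
Every edge goes to a white or black vertex — no back edge, so the graph is acyclic.

No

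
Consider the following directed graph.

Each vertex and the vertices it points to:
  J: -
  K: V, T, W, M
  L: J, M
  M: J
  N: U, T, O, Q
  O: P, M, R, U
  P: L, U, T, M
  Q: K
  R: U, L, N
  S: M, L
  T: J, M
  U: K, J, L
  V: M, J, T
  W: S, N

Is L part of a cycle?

L lies on a cycle iff there is a path from L back to itself.
Exploring from L, it never reaches itself; equivalently, its strongly connected component is a singleton.

No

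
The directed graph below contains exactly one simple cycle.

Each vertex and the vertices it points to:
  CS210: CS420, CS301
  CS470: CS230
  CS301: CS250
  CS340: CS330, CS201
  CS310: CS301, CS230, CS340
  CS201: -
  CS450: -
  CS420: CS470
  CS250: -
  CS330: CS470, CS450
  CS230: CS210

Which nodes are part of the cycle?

CS210, CS230, CS420, CS470

DFS with gray/black marking from CS230:
CS230 gray
  CS210 gray
    CS420 gray
      CS470 gray
        CS470→CS230: CS230 is gray → back edge
Back edge closes the cycle CS230 → CS210 → CS420 → CS470 → CS230; its vertices are {CS210, CS230, CS420, CS470}.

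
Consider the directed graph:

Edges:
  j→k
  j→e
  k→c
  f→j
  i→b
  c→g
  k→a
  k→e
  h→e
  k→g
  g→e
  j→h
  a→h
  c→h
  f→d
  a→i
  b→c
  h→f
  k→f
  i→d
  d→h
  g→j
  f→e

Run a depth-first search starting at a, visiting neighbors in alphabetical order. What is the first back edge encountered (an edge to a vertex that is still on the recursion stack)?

d→h

DFS from a (visiting neighbors in alphabetical order); mark gray on enter, black on exit:
a gray
  h gray
    e gray
    e black
    f gray
      d gray
        d→h: h is gray → back edge
First back edge: d → h.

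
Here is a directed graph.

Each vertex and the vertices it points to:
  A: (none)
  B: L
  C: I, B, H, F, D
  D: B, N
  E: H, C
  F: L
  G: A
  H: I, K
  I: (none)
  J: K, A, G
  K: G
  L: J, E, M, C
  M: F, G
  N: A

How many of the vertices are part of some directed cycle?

7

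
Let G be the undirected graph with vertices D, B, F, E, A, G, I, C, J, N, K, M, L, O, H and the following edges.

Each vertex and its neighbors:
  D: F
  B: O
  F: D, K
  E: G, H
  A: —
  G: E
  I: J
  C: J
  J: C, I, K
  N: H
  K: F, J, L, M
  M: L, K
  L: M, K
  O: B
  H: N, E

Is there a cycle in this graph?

Yes

DFS, tracking each vertex's parent; an edge to a visited non-parent vertex closes a cycle.
Start from B:
visit B (parent –)
  visit O (parent B)
    O–B: parent, skip
visit D (parent –)
  visit F (parent D)
    F–D: parent, skip
    visit K (parent F)
      K–F: parent, skip
      visit J (parent K)
        visit C (parent J)
          C–J: parent, skip
        visit I (parent J)
          I–J: parent, skip
        J–K: parent, skip
      visit L (parent K)
        visit M (parent L)
          M–L: parent, skip
          M–K: K visited and ≠ parent → cycle
Cycle: K – L – M – K.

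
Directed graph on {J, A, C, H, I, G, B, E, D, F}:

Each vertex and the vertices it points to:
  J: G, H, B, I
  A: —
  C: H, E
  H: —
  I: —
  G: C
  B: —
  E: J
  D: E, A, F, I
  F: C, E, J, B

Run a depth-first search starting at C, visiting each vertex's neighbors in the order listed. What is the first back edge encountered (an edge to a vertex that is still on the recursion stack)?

DFS from C (visiting each vertex's neighbors in the order listed); mark gray on enter, black on exit:
C gray
  H gray
  H black
  E gray
    J gray
      G gray
        G→C: C is gray → back edge
First back edge: G → C.

G→C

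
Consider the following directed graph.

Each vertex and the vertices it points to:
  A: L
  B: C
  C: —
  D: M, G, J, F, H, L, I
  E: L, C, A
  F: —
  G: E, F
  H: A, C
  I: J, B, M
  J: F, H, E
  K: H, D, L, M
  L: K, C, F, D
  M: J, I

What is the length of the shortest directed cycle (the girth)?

For each vertex v, BFS finds the shortest path from v back to v.
The shortest such closed walk is K → L → K, length 2.

2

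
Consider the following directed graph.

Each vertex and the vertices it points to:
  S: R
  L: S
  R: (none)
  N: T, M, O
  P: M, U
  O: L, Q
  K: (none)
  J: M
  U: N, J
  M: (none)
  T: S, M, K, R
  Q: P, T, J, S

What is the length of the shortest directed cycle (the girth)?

For each vertex v, BFS finds the shortest path from v back to v.
The shortest such closed walk is N → O → Q → P → U → N, length 5.

5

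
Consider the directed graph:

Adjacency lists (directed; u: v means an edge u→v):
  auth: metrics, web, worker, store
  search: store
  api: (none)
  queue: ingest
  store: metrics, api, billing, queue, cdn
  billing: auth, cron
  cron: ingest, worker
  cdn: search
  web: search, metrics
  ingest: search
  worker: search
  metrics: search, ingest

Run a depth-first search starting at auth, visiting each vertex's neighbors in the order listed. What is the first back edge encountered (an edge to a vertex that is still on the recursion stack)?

store→metrics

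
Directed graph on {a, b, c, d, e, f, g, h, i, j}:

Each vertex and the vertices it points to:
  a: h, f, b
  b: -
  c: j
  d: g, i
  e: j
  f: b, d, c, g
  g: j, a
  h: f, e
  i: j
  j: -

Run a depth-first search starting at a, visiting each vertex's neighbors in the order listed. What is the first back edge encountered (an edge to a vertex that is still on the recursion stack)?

DFS from a (visiting each vertex's neighbors in the order listed); mark gray on enter, black on exit:
a gray
  h gray
    f gray
      b gray
      b black
      d gray
        g gray
          j gray
          j black
          g→a: a is gray → back edge
First back edge: g → a.

g->a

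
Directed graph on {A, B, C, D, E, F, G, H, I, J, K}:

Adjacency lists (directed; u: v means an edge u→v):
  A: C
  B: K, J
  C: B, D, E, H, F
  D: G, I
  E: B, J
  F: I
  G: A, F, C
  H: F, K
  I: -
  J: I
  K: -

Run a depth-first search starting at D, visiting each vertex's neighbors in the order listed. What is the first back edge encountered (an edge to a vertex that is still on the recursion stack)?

DFS from D (visiting each vertex's neighbors in the order listed); mark gray on enter, black on exit:
D gray
  G gray
    A gray
      C gray
        B gray
          K gray
          K black
          J gray
            I gray
            I black
          J black
        B black
        C→D: D is gray → back edge
First back edge: C → D.

C→D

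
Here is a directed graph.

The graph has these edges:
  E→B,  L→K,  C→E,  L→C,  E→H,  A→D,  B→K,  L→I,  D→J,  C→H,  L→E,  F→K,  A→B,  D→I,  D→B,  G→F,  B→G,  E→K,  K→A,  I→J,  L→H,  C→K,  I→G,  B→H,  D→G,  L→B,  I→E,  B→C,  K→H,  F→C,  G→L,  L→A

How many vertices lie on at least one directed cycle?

A vertex is on a directed cycle iff it belongs to a strongly connected component of size ≥ 2 (or has a self-loop).
The vertices on cycles are {A, B, C, D, E, F, G, I, K, L} — 10 in total.

10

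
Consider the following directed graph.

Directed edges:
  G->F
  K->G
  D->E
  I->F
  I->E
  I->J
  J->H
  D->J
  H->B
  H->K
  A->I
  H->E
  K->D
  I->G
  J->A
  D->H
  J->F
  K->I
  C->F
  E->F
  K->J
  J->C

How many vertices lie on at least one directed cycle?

A vertex is on a directed cycle iff it belongs to a strongly connected component of size ≥ 2 (or has a self-loop).
The vertices on cycles are {A, D, H, I, J, K} — 6 in total.

6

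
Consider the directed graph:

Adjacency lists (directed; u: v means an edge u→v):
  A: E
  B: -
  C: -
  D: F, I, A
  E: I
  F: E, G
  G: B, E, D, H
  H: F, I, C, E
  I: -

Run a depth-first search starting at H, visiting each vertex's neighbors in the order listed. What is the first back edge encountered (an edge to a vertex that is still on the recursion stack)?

D->F

DFS from H (visiting each vertex's neighbors in the order listed); mark gray on enter, black on exit:
H gray
  F gray
    E gray
      I gray
      I black
    E black
    G gray
      B gray
      B black
      G→E: E black — skip
      D gray
        D→F: F is gray → back edge
First back edge: D → F.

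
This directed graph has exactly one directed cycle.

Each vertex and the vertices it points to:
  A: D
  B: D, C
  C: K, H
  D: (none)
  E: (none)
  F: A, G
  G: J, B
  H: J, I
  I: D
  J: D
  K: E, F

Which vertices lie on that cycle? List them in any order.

B, C, F, G, K

DFS with gray/black marking from C:
C gray
  K gray
    E gray
    E black
    F gray
      A gray
        D gray
        D black
      A black
      G gray
        J gray
          J→D: D black — skip
        J black
        B gray
          B→D: D black — skip
          B→C: C is gray → back edge
Back edge closes the cycle C → K → F → G → B → C; its vertices are {B, C, F, G, K}.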